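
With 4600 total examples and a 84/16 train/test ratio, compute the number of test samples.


Train samples = 4600 * 84% = 3864
Test samples = 4600 - 3864
= 736

736


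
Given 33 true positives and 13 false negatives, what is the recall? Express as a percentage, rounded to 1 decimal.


Recall = TP / (TP + FN) * 100
= 33 / (33 + 13)
= 33 / 46
= 0.7174
= 71.7%

71.7


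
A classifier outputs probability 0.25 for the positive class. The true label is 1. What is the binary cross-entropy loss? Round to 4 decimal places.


For y=1: Loss = -log(p)
= -log(0.25)
= -(-1.3863)
= 1.3863

1.3863


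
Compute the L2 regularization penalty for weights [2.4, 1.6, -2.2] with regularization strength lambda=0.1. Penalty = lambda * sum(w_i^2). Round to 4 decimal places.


Squaring each weight:
2.4^2 = 5.76
1.6^2 = 2.56
(-2.2)^2 = 4.84
Sum of squares = 13.16
Penalty = 0.1 * 13.16 = 1.3160

1.3160


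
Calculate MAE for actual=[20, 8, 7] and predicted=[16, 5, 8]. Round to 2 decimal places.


Absolute errors: [4, 3, 1]
Sum of absolute errors = 8
MAE = 8 / 3 = 2.67

2.67


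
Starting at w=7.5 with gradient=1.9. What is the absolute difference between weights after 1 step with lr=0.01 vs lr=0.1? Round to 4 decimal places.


With lr=0.01: w_new = 7.5 - 0.01 * 1.9 = 7.481
With lr=0.1: w_new = 7.5 - 0.1 * 1.9 = 7.31
Absolute difference = |7.481 - 7.31|
= 0.1710

0.1710


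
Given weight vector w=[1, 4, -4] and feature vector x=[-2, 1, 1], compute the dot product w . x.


Element-wise products:
1 * -2 = -2
4 * 1 = 4
-4 * 1 = -4
Sum = -2 + 4 + -4
= -2

-2


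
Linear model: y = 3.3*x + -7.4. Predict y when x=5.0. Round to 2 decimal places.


y = 3.3 * 5.0 + (-7.4)
= 16.5 + (-7.4)
= 9.10

9.10


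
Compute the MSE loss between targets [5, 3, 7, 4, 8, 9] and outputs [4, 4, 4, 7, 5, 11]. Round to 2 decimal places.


Differences: [1, -1, 3, -3, 3, -2]
Squared errors: [1, 1, 9, 9, 9, 4]
Sum of squared errors = 33
MSE = 33 / 6 = 5.50

5.50


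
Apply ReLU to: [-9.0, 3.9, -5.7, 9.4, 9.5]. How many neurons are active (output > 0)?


ReLU(x) = max(0, x) for each element:
ReLU(-9.0) = 0
ReLU(3.9) = 3.9
ReLU(-5.7) = 0
ReLU(9.4) = 9.4
ReLU(9.5) = 9.5
Active neurons (>0): 3

3


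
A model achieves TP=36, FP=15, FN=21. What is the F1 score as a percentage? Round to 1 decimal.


Precision = TP / (TP + FP) = 36 / 51 = 0.7059
Recall = TP / (TP + FN) = 36 / 57 = 0.6316
F1 = 2 * P * R / (P + R)
= 2 * 0.7059 * 0.6316 / (0.7059 + 0.6316)
= 0.8916 / 1.3375
= 0.6667
As percentage: 66.7%

66.7


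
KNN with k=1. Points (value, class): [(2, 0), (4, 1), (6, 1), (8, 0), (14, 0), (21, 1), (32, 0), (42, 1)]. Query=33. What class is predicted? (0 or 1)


Distances from query 33:
Point 32 (class 0): distance = 1
K=1 nearest neighbors: classes = [0]
Votes for class 1: 0 / 1
Majority vote => class 0

0


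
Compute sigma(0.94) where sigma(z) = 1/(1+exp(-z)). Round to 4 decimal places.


sigmoid(z) = 1 / (1 + exp(-z))
exp(-(0.94)) = exp(-0.94) = 0.3906
1 + 0.3906 = 1.3906
1 / 1.3906 = 0.7191

0.7191


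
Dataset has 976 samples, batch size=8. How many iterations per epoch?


Iterations per epoch = dataset_size / batch_size
= 976 / 8
= 122

122


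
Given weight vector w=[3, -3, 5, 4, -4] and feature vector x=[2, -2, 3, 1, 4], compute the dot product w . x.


Element-wise products:
3 * 2 = 6
-3 * -2 = 6
5 * 3 = 15
4 * 1 = 4
-4 * 4 = -16
Sum = 6 + 6 + 15 + 4 + -16
= 15

15


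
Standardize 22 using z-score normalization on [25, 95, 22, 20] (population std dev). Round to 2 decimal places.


Mean = (25 + 95 + 22 + 20) / 4 = 40.5
Variance = sum((x_i - mean)^2) / n = 993.25
Std = sqrt(993.25) = 31.5159
Z = (x - mean) / std
= (22 - 40.5) / 31.5159
= -18.5 / 31.5159
= -0.59

-0.59


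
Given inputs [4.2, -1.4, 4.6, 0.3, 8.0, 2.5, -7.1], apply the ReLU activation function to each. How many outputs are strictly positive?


ReLU(x) = max(0, x) for each element:
ReLU(4.2) = 4.2
ReLU(-1.4) = 0
ReLU(4.6) = 4.6
ReLU(0.3) = 0.3
ReLU(8.0) = 8.0
ReLU(2.5) = 2.5
ReLU(-7.1) = 0
Active neurons (>0): 5

5


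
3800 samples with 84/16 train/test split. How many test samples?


Train samples = 3800 * 84% = 3192
Test samples = 3800 - 3192
= 608

608


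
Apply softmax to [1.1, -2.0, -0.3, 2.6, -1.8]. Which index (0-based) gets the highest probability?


Softmax is a monotonic transformation, so it preserves the argmax.
We need to find the index of the maximum logit.
Index 0: 1.1
Index 1: -2.0
Index 2: -0.3
Index 3: 2.6
Index 4: -1.8
Maximum logit = 2.6 at index 3

3


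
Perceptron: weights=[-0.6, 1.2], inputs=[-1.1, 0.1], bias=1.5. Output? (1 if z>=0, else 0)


z = w . x + b
= -0.6*-1.1 + 1.2*0.1 + 1.5
= 0.66 + 0.12 + 1.5
= 0.78 + 1.5
= 2.28
Since z = 2.28 >= 0, output = 1

1


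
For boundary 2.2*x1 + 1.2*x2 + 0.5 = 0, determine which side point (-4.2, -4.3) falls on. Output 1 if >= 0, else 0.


Compute 2.2 * -4.2 + 1.2 * -4.3 + 0.5
= -9.24 + -5.16 + 0.5
= -13.9
Since -13.9 < 0, the point is on the negative side.

0


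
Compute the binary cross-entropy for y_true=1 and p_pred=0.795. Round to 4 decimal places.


For y=1: Loss = -log(p)
= -log(0.795)
= -(-0.2294)
= 0.2294

0.2294


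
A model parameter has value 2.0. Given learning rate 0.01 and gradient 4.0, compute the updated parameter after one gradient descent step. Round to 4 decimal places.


w_new = w_old - lr * gradient
= 2.0 - 0.01 * 4.0
= 2.0 - (0.04)
= 1.9600

1.9600


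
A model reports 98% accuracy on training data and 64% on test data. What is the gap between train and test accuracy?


Gap = train_accuracy - test_accuracy
= 98 - 64
= 34%
This large gap strongly indicates overfitting.

34


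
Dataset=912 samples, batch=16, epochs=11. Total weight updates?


Iterations per epoch = 912 / 16 = 57
Total updates = iterations_per_epoch * epochs
= 57 * 11
= 627

627


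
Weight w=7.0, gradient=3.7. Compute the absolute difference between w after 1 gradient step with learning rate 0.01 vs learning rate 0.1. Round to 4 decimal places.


With lr=0.01: w_new = 7.0 - 0.01 * 3.7 = 6.963
With lr=0.1: w_new = 7.0 - 0.1 * 3.7 = 6.63
Absolute difference = |6.963 - 6.63|
= 0.3330

0.3330


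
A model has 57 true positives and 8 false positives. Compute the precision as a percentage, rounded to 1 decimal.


Precision = TP / (TP + FP) * 100
= 57 / (57 + 8)
= 57 / 65
= 0.8769
= 87.7%

87.7


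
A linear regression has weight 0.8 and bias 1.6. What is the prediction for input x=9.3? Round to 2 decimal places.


y = 0.8 * 9.3 + (1.6)
= 7.44 + (1.6)
= 9.04

9.04


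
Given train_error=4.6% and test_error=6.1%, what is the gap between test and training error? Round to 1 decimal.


Generalization gap = test_error - train_error
= 6.1 - 4.6
= 1.5%
A small gap suggests good generalization.

1.5


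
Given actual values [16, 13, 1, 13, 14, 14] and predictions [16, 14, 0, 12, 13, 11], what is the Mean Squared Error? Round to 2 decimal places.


Differences: [0, -1, 1, 1, 1, 3]
Squared errors: [0, 1, 1, 1, 1, 9]
Sum of squared errors = 13
MSE = 13 / 6 = 2.17

2.17


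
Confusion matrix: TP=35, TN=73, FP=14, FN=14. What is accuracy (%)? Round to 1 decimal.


Accuracy = (TP + TN) / (TP + TN + FP + FN) * 100
= (35 + 73) / (35 + 73 + 14 + 14)
= 108 / 136
= 0.7941
= 79.4%

79.4


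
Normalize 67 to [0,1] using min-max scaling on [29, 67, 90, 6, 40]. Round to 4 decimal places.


Min = 6, Max = 90
Range = 90 - 6 = 84
Scaled = (x - min) / (max - min)
= (67 - 6) / 84
= 61 / 84
= 0.7262

0.7262


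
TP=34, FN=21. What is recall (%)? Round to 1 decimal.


Recall = TP / (TP + FN) * 100
= 34 / (34 + 21)
= 34 / 55
= 0.6182
= 61.8%

61.8


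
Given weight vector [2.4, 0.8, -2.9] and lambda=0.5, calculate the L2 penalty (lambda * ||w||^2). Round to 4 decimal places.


Squaring each weight:
2.4^2 = 5.76
0.8^2 = 0.64
(-2.9)^2 = 8.41
Sum of squares = 14.81
Penalty = 0.5 * 14.81 = 7.4050

7.4050


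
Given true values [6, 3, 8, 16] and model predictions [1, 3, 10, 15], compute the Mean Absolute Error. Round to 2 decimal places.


Absolute errors: [5, 0, 2, 1]
Sum of absolute errors = 8
MAE = 8 / 4 = 2.00

2.00


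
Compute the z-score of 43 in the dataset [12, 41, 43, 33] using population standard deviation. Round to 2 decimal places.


Mean = (12 + 41 + 43 + 33) / 4 = 32.25
Variance = sum((x_i - mean)^2) / n = 150.6875
Std = sqrt(150.6875) = 12.2755
Z = (x - mean) / std
= (43 - 32.25) / 12.2755
= 10.75 / 12.2755
= 0.88

0.88


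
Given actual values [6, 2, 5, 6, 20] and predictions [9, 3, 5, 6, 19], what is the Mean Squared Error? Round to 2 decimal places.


Differences: [-3, -1, 0, 0, 1]
Squared errors: [9, 1, 0, 0, 1]
Sum of squared errors = 11
MSE = 11 / 5 = 2.20

2.20


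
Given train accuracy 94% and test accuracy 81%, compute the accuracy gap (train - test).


Gap = train_accuracy - test_accuracy
= 94 - 81
= 13%
This gap suggests the model is overfitting.

13


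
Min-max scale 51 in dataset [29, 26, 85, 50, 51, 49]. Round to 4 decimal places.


Min = 26, Max = 85
Range = 85 - 26 = 59
Scaled = (x - min) / (max - min)
= (51 - 26) / 59
= 25 / 59
= 0.4237

0.4237


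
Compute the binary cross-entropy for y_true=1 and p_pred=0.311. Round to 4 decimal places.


For y=1: Loss = -log(p)
= -log(0.311)
= -(-1.168)
= 1.1680

1.1680


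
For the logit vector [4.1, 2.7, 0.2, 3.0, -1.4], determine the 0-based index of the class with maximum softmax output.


Softmax is a monotonic transformation, so it preserves the argmax.
We need to find the index of the maximum logit.
Index 0: 4.1
Index 1: 2.7
Index 2: 0.2
Index 3: 3.0
Index 4: -1.4
Maximum logit = 4.1 at index 0

0


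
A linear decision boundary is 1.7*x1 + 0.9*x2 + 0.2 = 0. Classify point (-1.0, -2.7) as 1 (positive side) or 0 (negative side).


Compute 1.7 * -1.0 + 0.9 * -2.7 + 0.2
= -1.7 + -2.43 + 0.2
= -3.93
Since -3.93 < 0, the point is on the negative side.

0


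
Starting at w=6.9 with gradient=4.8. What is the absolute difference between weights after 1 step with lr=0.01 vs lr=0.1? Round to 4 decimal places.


With lr=0.01: w_new = 6.9 - 0.01 * 4.8 = 6.852
With lr=0.1: w_new = 6.9 - 0.1 * 4.8 = 6.42
Absolute difference = |6.852 - 6.42|
= 0.4320

0.4320


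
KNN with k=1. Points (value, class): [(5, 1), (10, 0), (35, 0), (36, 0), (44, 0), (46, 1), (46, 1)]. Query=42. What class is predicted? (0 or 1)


Distances from query 42:
Point 44 (class 0): distance = 2
K=1 nearest neighbors: classes = [0]
Votes for class 1: 0 / 1
Majority vote => class 0

0


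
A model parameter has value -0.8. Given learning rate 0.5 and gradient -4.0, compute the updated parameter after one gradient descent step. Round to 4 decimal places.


w_new = w_old - lr * gradient
= -0.8 - 0.5 * -4.0
= -0.8 - (-2.0)
= 1.2000

1.2000


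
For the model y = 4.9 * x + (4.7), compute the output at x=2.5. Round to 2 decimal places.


y = 4.9 * 2.5 + (4.7)
= 12.25 + (4.7)
= 16.95

16.95


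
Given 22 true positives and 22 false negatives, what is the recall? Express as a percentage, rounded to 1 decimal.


Recall = TP / (TP + FN) * 100
= 22 / (22 + 22)
= 22 / 44
= 0.5
= 50.0%

50.0


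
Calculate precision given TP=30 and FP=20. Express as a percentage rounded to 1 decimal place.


Precision = TP / (TP + FP) * 100
= 30 / (30 + 20)
= 30 / 50
= 0.6
= 60.0%

60.0


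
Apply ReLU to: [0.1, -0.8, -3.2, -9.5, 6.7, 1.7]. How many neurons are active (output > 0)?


ReLU(x) = max(0, x) for each element:
ReLU(0.1) = 0.1
ReLU(-0.8) = 0
ReLU(-3.2) = 0
ReLU(-9.5) = 0
ReLU(6.7) = 6.7
ReLU(1.7) = 1.7
Active neurons (>0): 3

3


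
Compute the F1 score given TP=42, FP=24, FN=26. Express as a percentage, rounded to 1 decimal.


Precision = TP / (TP + FP) = 42 / 66 = 0.6364
Recall = TP / (TP + FN) = 42 / 68 = 0.6176
F1 = 2 * P * R / (P + R)
= 2 * 0.6364 * 0.6176 / (0.6364 + 0.6176)
= 0.7861 / 1.254
= 0.6269
As percentage: 62.7%

62.7


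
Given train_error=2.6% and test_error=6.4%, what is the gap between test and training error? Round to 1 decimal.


Generalization gap = test_error - train_error
= 6.4 - 2.6
= 3.8%
A moderate gap.

3.8


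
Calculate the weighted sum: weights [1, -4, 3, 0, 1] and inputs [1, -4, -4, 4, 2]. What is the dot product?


Element-wise products:
1 * 1 = 1
-4 * -4 = 16
3 * -4 = -12
0 * 4 = 0
1 * 2 = 2
Sum = 1 + 16 + -12 + 0 + 2
= 7

7


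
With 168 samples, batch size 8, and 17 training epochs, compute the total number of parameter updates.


Iterations per epoch = 168 / 8 = 21
Total updates = iterations_per_epoch * epochs
= 21 * 17
= 357

357


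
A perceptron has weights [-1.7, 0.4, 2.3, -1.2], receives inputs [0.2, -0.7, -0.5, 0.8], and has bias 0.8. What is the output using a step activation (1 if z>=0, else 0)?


z = w . x + b
= -1.7*0.2 + 0.4*-0.7 + 2.3*-0.5 + -1.2*0.8 + 0.8
= -0.34 + -0.28 + -1.15 + -0.96 + 0.8
= -2.73 + 0.8
= -1.93
Since z = -1.93 < 0, output = 0

0


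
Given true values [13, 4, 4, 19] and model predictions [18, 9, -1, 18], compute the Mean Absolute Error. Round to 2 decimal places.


Absolute errors: [5, 5, 5, 1]
Sum of absolute errors = 16
MAE = 16 / 4 = 4.00

4.00


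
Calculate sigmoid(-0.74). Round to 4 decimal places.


sigmoid(z) = 1 / (1 + exp(-z))
exp(-(-0.74)) = exp(0.74) = 2.0959
1 + 2.0959 = 3.0959
1 / 3.0959 = 0.3230

0.3230


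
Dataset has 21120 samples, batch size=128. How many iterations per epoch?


Iterations per epoch = dataset_size / batch_size
= 21120 / 128
= 165

165


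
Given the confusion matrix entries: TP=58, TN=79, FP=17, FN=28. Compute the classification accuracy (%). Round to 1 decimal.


Accuracy = (TP + TN) / (TP + TN + FP + FN) * 100
= (58 + 79) / (58 + 79 + 17 + 28)
= 137 / 182
= 0.7527
= 75.3%

75.3


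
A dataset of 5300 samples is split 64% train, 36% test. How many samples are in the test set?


Train samples = 5300 * 64% = 3392
Test samples = 5300 - 3392
= 1908

1908


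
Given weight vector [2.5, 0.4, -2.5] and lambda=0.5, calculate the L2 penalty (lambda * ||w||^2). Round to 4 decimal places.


Squaring each weight:
2.5^2 = 6.25
0.4^2 = 0.16
(-2.5)^2 = 6.25
Sum of squares = 12.66
Penalty = 0.5 * 12.66 = 6.3300

6.3300


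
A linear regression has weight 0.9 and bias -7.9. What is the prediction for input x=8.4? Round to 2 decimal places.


y = 0.9 * 8.4 + (-7.9)
= 7.56 + (-7.9)
= -0.34

-0.34


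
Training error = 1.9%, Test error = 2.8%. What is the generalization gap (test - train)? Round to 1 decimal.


Generalization gap = test_error - train_error
= 2.8 - 1.9
= 0.9%
A small gap suggests good generalization.

0.9


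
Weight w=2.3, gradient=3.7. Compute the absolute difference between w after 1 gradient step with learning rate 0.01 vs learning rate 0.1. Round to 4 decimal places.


With lr=0.01: w_new = 2.3 - 0.01 * 3.7 = 2.263
With lr=0.1: w_new = 2.3 - 0.1 * 3.7 = 1.93
Absolute difference = |2.263 - 1.93|
= 0.3330

0.3330


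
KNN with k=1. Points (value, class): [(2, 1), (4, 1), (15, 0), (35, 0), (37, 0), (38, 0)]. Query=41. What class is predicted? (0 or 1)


Distances from query 41:
Point 38 (class 0): distance = 3
K=1 nearest neighbors: classes = [0]
Votes for class 1: 0 / 1
Majority vote => class 0

0


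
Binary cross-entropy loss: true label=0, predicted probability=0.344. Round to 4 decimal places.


For y=0: Loss = -log(1-p)
= -log(1 - 0.344)
= -log(0.656)
= -(-0.4216)
= 0.4216

0.4216


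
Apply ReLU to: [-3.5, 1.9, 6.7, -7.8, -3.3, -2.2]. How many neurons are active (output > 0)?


ReLU(x) = max(0, x) for each element:
ReLU(-3.5) = 0
ReLU(1.9) = 1.9
ReLU(6.7) = 6.7
ReLU(-7.8) = 0
ReLU(-3.3) = 0
ReLU(-2.2) = 0
Active neurons (>0): 2

2


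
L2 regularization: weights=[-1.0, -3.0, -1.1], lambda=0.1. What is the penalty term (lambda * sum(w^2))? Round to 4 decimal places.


Squaring each weight:
(-1.0)^2 = 1.0
(-3.0)^2 = 9.0
(-1.1)^2 = 1.21
Sum of squares = 11.21
Penalty = 0.1 * 11.21 = 1.1210

1.1210


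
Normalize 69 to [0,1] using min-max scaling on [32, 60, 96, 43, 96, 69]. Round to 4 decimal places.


Min = 32, Max = 96
Range = 96 - 32 = 64
Scaled = (x - min) / (max - min)
= (69 - 32) / 64
= 37 / 64
= 0.5781

0.5781


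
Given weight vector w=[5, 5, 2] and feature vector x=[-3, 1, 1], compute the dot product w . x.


Element-wise products:
5 * -3 = -15
5 * 1 = 5
2 * 1 = 2
Sum = -15 + 5 + 2
= -8

-8


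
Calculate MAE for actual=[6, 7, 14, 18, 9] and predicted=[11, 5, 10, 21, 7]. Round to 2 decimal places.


Absolute errors: [5, 2, 4, 3, 2]
Sum of absolute errors = 16
MAE = 16 / 5 = 3.20

3.20


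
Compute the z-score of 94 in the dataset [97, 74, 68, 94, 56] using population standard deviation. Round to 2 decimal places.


Mean = (97 + 74 + 68 + 94 + 56) / 5 = 77.8
Variance = sum((x_i - mean)^2) / n = 243.36
Std = sqrt(243.36) = 15.6
Z = (x - mean) / std
= (94 - 77.8) / 15.6
= 16.2 / 15.6
= 1.04

1.04


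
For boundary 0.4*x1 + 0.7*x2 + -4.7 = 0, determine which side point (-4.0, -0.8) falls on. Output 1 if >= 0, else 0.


Compute 0.4 * -4.0 + 0.7 * -0.8 + -4.7
= -1.6 + -0.56 + -4.7
= -6.86
Since -6.86 < 0, the point is on the negative side.

0


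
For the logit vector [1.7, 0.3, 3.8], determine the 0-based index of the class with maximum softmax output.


Softmax is a monotonic transformation, so it preserves the argmax.
We need to find the index of the maximum logit.
Index 0: 1.7
Index 1: 0.3
Index 2: 3.8
Maximum logit = 3.8 at index 2

2


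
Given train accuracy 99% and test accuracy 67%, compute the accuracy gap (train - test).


Gap = train_accuracy - test_accuracy
= 99 - 67
= 32%
This large gap strongly indicates overfitting.

32


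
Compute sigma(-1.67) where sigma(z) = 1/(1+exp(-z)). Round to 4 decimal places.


sigmoid(z) = 1 / (1 + exp(-z))
exp(-(-1.67)) = exp(1.67) = 5.3122
1 + 5.3122 = 6.3122
1 / 6.3122 = 0.1584

0.1584


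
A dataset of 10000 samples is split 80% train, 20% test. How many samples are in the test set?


Train samples = 10000 * 80% = 8000
Test samples = 10000 - 8000
= 2000

2000


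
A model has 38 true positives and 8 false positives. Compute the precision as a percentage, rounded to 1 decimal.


Precision = TP / (TP + FP) * 100
= 38 / (38 + 8)
= 38 / 46
= 0.8261
= 82.6%

82.6


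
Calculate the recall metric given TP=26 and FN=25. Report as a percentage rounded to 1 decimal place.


Recall = TP / (TP + FN) * 100
= 26 / (26 + 25)
= 26 / 51
= 0.5098
= 51.0%

51.0


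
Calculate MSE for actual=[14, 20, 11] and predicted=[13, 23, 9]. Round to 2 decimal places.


Differences: [1, -3, 2]
Squared errors: [1, 9, 4]
Sum of squared errors = 14
MSE = 14 / 3 = 4.67

4.67


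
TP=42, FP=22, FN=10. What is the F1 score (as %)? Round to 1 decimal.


Precision = TP / (TP + FP) = 42 / 64 = 0.6562
Recall = TP / (TP + FN) = 42 / 52 = 0.8077
F1 = 2 * P * R / (P + R)
= 2 * 0.6562 * 0.8077 / (0.6562 + 0.8077)
= 1.0601 / 1.4639
= 0.7241
As percentage: 72.4%

72.4


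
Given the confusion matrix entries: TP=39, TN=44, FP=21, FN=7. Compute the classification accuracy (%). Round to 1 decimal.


Accuracy = (TP + TN) / (TP + TN + FP + FN) * 100
= (39 + 44) / (39 + 44 + 21 + 7)
= 83 / 111
= 0.7477
= 74.8%

74.8


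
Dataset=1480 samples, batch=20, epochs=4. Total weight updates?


Iterations per epoch = 1480 / 20 = 74
Total updates = iterations_per_epoch * epochs
= 74 * 4
= 296

296


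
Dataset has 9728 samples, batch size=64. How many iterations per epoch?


Iterations per epoch = dataset_size / batch_size
= 9728 / 64
= 152

152


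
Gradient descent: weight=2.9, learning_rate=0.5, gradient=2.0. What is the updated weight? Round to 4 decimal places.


w_new = w_old - lr * gradient
= 2.9 - 0.5 * 2.0
= 2.9 - (1.0)
= 1.9000

1.9000


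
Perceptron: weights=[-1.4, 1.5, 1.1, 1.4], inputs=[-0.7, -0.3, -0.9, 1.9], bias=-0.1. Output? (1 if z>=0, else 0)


z = w . x + b
= -1.4*-0.7 + 1.5*-0.3 + 1.1*-0.9 + 1.4*1.9 + -0.1
= 0.98 + -0.45 + -0.99 + 2.66 + -0.1
= 2.2 + -0.1
= 2.1
Since z = 2.1 >= 0, output = 1

1


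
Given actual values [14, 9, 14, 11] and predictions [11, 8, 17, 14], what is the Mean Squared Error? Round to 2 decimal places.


Differences: [3, 1, -3, -3]
Squared errors: [9, 1, 9, 9]
Sum of squared errors = 28
MSE = 28 / 4 = 7.00

7.00


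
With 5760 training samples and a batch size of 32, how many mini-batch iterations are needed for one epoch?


Iterations per epoch = dataset_size / batch_size
= 5760 / 32
= 180

180


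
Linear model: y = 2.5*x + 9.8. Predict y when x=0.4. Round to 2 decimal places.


y = 2.5 * 0.4 + (9.8)
= 1.0 + (9.8)
= 10.80

10.80


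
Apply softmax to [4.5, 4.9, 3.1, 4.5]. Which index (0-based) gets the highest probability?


Softmax is a monotonic transformation, so it preserves the argmax.
We need to find the index of the maximum logit.
Index 0: 4.5
Index 1: 4.9
Index 2: 3.1
Index 3: 4.5
Maximum logit = 4.9 at index 1

1


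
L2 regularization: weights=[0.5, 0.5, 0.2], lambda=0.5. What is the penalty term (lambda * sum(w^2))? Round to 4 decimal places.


Squaring each weight:
0.5^2 = 0.25
0.5^2 = 0.25
0.2^2 = 0.04
Sum of squares = 0.54
Penalty = 0.5 * 0.54 = 0.2700

0.2700


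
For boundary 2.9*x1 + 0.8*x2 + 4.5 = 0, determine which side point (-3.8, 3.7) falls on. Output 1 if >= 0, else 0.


Compute 2.9 * -3.8 + 0.8 * 3.7 + 4.5
= -11.02 + 2.96 + 4.5
= -3.56
Since -3.56 < 0, the point is on the negative side.

0


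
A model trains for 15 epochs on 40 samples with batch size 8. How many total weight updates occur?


Iterations per epoch = 40 / 8 = 5
Total updates = iterations_per_epoch * epochs
= 5 * 15
= 75

75


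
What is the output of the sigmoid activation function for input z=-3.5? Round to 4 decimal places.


sigmoid(z) = 1 / (1 + exp(-z))
exp(-(-3.5)) = exp(3.5) = 33.1155
1 + 33.1155 = 34.1155
1 / 34.1155 = 0.0293

0.0293


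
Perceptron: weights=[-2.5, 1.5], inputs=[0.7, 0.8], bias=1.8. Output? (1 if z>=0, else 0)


z = w . x + b
= -2.5*0.7 + 1.5*0.8 + 1.8
= -1.75 + 1.2 + 1.8
= -0.55 + 1.8
= 1.25
Since z = 1.25 >= 0, output = 1

1


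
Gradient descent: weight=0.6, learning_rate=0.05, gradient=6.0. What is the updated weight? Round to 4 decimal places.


w_new = w_old - lr * gradient
= 0.6 - 0.05 * 6.0
= 0.6 - (0.3)
= 0.3000

0.3000


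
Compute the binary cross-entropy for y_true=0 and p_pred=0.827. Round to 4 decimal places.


For y=0: Loss = -log(1-p)
= -log(1 - 0.827)
= -log(0.173)
= -(-1.7545)
= 1.7545

1.7545


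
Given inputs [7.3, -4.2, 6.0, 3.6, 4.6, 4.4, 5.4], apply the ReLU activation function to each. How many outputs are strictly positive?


ReLU(x) = max(0, x) for each element:
ReLU(7.3) = 7.3
ReLU(-4.2) = 0
ReLU(6.0) = 6.0
ReLU(3.6) = 3.6
ReLU(4.6) = 4.6
ReLU(4.4) = 4.4
ReLU(5.4) = 5.4
Active neurons (>0): 6

6


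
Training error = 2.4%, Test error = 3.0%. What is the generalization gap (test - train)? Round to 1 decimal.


Generalization gap = test_error - train_error
= 3.0 - 2.4
= 0.6%
A small gap suggests good generalization.

0.6


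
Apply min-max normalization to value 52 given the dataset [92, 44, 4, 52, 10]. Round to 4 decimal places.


Min = 4, Max = 92
Range = 92 - 4 = 88
Scaled = (x - min) / (max - min)
= (52 - 4) / 88
= 48 / 88
= 0.5455

0.5455


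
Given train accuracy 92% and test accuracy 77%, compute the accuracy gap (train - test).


Gap = train_accuracy - test_accuracy
= 92 - 77
= 15%
This gap suggests the model is overfitting.

15


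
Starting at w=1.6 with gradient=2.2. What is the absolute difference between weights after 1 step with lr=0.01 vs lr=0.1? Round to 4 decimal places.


With lr=0.01: w_new = 1.6 - 0.01 * 2.2 = 1.578
With lr=0.1: w_new = 1.6 - 0.1 * 2.2 = 1.38
Absolute difference = |1.578 - 1.38|
= 0.1980

0.1980


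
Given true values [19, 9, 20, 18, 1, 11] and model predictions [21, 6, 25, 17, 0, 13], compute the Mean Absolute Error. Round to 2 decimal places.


Absolute errors: [2, 3, 5, 1, 1, 2]
Sum of absolute errors = 14
MAE = 14 / 6 = 2.33

2.33


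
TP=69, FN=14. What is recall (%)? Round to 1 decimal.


Recall = TP / (TP + FN) * 100
= 69 / (69 + 14)
= 69 / 83
= 0.8313
= 83.1%

83.1


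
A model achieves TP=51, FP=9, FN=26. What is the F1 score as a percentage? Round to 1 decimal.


Precision = TP / (TP + FP) = 51 / 60 = 0.85
Recall = TP / (TP + FN) = 51 / 77 = 0.6623
F1 = 2 * P * R / (P + R)
= 2 * 0.85 * 0.6623 / (0.85 + 0.6623)
= 1.126 / 1.5123
= 0.7445
As percentage: 74.5%

74.5


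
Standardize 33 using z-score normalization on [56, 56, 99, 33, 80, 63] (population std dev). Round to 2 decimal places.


Mean = (56 + 56 + 99 + 33 + 80 + 63) / 6 = 64.5
Variance = sum((x_i - mean)^2) / n = 428.25
Std = sqrt(428.25) = 20.6942
Z = (x - mean) / std
= (33 - 64.5) / 20.6942
= -31.5 / 20.6942
= -1.52

-1.52


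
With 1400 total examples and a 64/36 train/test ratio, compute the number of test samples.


Train samples = 1400 * 64% = 896
Test samples = 1400 - 896
= 504

504


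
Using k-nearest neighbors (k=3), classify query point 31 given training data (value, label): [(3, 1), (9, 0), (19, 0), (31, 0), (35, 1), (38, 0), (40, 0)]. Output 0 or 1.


Distances from query 31:
Point 31 (class 0): distance = 0
Point 35 (class 1): distance = 4
Point 38 (class 0): distance = 7
K=3 nearest neighbors: classes = [0, 1, 0]
Votes for class 1: 1 / 3
Majority vote => class 0

0


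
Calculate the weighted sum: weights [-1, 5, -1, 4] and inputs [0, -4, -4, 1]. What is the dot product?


Element-wise products:
-1 * 0 = 0
5 * -4 = -20
-1 * -4 = 4
4 * 1 = 4
Sum = 0 + -20 + 4 + 4
= -12

-12


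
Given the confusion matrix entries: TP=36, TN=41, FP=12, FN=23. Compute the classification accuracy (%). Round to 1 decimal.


Accuracy = (TP + TN) / (TP + TN + FP + FN) * 100
= (36 + 41) / (36 + 41 + 12 + 23)
= 77 / 112
= 0.6875
= 68.8%

68.8


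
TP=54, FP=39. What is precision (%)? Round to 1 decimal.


Precision = TP / (TP + FP) * 100
= 54 / (54 + 39)
= 54 / 93
= 0.5806
= 58.1%

58.1


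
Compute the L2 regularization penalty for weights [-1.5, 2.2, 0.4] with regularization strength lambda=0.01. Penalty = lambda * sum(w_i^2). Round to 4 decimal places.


Squaring each weight:
(-1.5)^2 = 2.25
2.2^2 = 4.84
0.4^2 = 0.16
Sum of squares = 7.25
Penalty = 0.01 * 7.25 = 0.0725

0.0725


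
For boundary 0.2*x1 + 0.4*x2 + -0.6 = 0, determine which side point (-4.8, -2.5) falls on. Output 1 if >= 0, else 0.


Compute 0.2 * -4.8 + 0.4 * -2.5 + -0.6
= -0.96 + -1.0 + -0.6
= -2.56
Since -2.56 < 0, the point is on the negative side.

0


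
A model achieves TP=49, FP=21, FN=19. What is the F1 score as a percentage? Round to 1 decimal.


Precision = TP / (TP + FP) = 49 / 70 = 0.7
Recall = TP / (TP + FN) = 49 / 68 = 0.7206
F1 = 2 * P * R / (P + R)
= 2 * 0.7 * 0.7206 / (0.7 + 0.7206)
= 1.0088 / 1.4206
= 0.7101
As percentage: 71.0%

71.0


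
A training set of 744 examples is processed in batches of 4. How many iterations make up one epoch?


Iterations per epoch = dataset_size / batch_size
= 744 / 4
= 186

186


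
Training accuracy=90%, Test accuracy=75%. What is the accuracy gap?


Gap = train_accuracy - test_accuracy
= 90 - 75
= 15%
This gap suggests the model is overfitting.

15


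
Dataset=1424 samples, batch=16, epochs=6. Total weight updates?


Iterations per epoch = 1424 / 16 = 89
Total updates = iterations_per_epoch * epochs
= 89 * 6
= 534

534


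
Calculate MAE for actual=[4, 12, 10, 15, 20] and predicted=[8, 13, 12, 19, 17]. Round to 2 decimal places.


Absolute errors: [4, 1, 2, 4, 3]
Sum of absolute errors = 14
MAE = 14 / 5 = 2.80

2.80


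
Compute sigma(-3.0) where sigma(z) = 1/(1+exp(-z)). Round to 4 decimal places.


sigmoid(z) = 1 / (1 + exp(-z))
exp(-(-3.0)) = exp(3.0) = 20.0855
1 + 20.0855 = 21.0855
1 / 21.0855 = 0.0474

0.0474


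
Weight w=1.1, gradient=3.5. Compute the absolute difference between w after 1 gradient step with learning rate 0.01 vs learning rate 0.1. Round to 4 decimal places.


With lr=0.01: w_new = 1.1 - 0.01 * 3.5 = 1.065
With lr=0.1: w_new = 1.1 - 0.1 * 3.5 = 0.75
Absolute difference = |1.065 - 0.75|
= 0.3150

0.3150


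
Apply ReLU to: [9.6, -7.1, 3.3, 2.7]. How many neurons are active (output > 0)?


ReLU(x) = max(0, x) for each element:
ReLU(9.6) = 9.6
ReLU(-7.1) = 0
ReLU(3.3) = 3.3
ReLU(2.7) = 2.7
Active neurons (>0): 3

3


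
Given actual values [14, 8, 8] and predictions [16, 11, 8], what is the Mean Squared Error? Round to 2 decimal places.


Differences: [-2, -3, 0]
Squared errors: [4, 9, 0]
Sum of squared errors = 13
MSE = 13 / 3 = 4.33

4.33


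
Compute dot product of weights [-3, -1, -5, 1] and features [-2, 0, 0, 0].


Element-wise products:
-3 * -2 = 6
-1 * 0 = 0
-5 * 0 = 0
1 * 0 = 0
Sum = 6 + 0 + 0 + 0
= 6

6


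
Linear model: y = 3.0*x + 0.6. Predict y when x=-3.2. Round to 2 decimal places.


y = 3.0 * -3.2 + (0.6)
= -9.6 + (0.6)
= -9.00

-9.00


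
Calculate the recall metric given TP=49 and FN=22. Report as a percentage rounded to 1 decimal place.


Recall = TP / (TP + FN) * 100
= 49 / (49 + 22)
= 49 / 71
= 0.6901
= 69.0%

69.0


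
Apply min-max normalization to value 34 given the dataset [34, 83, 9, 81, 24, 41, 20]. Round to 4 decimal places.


Min = 9, Max = 83
Range = 83 - 9 = 74
Scaled = (x - min) / (max - min)
= (34 - 9) / 74
= 25 / 74
= 0.3378

0.3378


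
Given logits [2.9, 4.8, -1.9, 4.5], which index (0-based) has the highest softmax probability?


Softmax is a monotonic transformation, so it preserves the argmax.
We need to find the index of the maximum logit.
Index 0: 2.9
Index 1: 4.8
Index 2: -1.9
Index 3: 4.5
Maximum logit = 4.8 at index 1

1


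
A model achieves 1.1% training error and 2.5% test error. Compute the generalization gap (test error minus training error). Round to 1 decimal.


Generalization gap = test_error - train_error
= 2.5 - 1.1
= 1.4%
A small gap suggests good generalization.

1.4


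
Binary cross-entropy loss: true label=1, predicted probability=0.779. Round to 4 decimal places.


For y=1: Loss = -log(p)
= -log(0.779)
= -(-0.2497)
= 0.2497

0.2497


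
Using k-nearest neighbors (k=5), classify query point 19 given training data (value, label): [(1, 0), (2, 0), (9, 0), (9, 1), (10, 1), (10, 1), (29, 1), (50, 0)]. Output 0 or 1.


Distances from query 19:
Point 10 (class 1): distance = 9
Point 10 (class 1): distance = 9
Point 9 (class 0): distance = 10
Point 9 (class 1): distance = 10
Point 29 (class 1): distance = 10
K=5 nearest neighbors: classes = [1, 1, 0, 1, 1]
Votes for class 1: 4 / 5
Majority vote => class 1

1


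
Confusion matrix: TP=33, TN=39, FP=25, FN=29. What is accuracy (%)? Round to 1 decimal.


Accuracy = (TP + TN) / (TP + TN + FP + FN) * 100
= (33 + 39) / (33 + 39 + 25 + 29)
= 72 / 126
= 0.5714
= 57.1%

57.1


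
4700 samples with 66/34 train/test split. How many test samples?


Train samples = 4700 * 66% = 3102
Test samples = 4700 - 3102
= 1598

1598


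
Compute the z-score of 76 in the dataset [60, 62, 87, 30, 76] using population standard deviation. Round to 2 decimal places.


Mean = (60 + 62 + 87 + 30 + 76) / 5 = 63.0
Variance = sum((x_i - mean)^2) / n = 368.8
Std = sqrt(368.8) = 19.2042
Z = (x - mean) / std
= (76 - 63.0) / 19.2042
= 13.0 / 19.2042
= 0.68

0.68


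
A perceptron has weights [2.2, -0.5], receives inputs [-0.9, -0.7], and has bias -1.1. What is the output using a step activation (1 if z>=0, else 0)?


z = w . x + b
= 2.2*-0.9 + -0.5*-0.7 + -1.1
= -1.98 + 0.35 + -1.1
= -1.63 + -1.1
= -2.73
Since z = -2.73 < 0, output = 0

0


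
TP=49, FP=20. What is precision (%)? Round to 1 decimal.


Precision = TP / (TP + FP) * 100
= 49 / (49 + 20)
= 49 / 69
= 0.7101
= 71.0%

71.0


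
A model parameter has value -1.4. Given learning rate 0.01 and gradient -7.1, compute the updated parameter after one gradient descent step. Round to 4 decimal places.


w_new = w_old - lr * gradient
= -1.4 - 0.01 * -7.1
= -1.4 - (-0.071)
= -1.3290

-1.3290


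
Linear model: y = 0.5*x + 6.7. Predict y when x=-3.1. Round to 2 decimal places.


y = 0.5 * -3.1 + (6.7)
= -1.55 + (6.7)
= 5.15

5.15


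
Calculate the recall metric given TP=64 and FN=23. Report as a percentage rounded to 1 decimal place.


Recall = TP / (TP + FN) * 100
= 64 / (64 + 23)
= 64 / 87
= 0.7356
= 73.6%

73.6


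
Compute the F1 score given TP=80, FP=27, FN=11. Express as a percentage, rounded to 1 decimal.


Precision = TP / (TP + FP) = 80 / 107 = 0.7477
Recall = TP / (TP + FN) = 80 / 91 = 0.8791
F1 = 2 * P * R / (P + R)
= 2 * 0.7477 * 0.8791 / (0.7477 + 0.8791)
= 1.3146 / 1.6268
= 0.8081
As percentage: 80.8%

80.8


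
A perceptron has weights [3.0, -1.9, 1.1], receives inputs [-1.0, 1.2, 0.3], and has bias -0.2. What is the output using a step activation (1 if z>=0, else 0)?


z = w . x + b
= 3.0*-1.0 + -1.9*1.2 + 1.1*0.3 + -0.2
= -3.0 + -2.28 + 0.33 + -0.2
= -4.95 + -0.2
= -5.15
Since z = -5.15 < 0, output = 0

0


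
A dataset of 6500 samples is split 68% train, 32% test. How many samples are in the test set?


Train samples = 6500 * 68% = 4420
Test samples = 6500 - 4420
= 2080

2080


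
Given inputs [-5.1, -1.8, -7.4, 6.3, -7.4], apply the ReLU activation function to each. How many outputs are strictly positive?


ReLU(x) = max(0, x) for each element:
ReLU(-5.1) = 0
ReLU(-1.8) = 0
ReLU(-7.4) = 0
ReLU(6.3) = 6.3
ReLU(-7.4) = 0
Active neurons (>0): 1

1


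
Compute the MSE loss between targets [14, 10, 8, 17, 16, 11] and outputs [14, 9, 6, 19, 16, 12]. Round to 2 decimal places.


Differences: [0, 1, 2, -2, 0, -1]
Squared errors: [0, 1, 4, 4, 0, 1]
Sum of squared errors = 10
MSE = 10 / 6 = 1.67

1.67


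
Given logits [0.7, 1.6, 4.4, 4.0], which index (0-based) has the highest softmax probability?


Softmax is a monotonic transformation, so it preserves the argmax.
We need to find the index of the maximum logit.
Index 0: 0.7
Index 1: 1.6
Index 2: 4.4
Index 3: 4.0
Maximum logit = 4.4 at index 2

2


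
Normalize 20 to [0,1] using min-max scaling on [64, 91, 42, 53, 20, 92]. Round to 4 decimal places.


Min = 20, Max = 92
Range = 92 - 20 = 72
Scaled = (x - min) / (max - min)
= (20 - 20) / 72
= 0 / 72
= 0.0000

0.0000


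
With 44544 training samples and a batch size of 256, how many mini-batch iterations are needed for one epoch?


Iterations per epoch = dataset_size / batch_size
= 44544 / 256
= 174

174


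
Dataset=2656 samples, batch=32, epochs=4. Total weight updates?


Iterations per epoch = 2656 / 32 = 83
Total updates = iterations_per_epoch * epochs
= 83 * 4
= 332

332


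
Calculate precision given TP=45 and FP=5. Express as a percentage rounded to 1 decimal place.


Precision = TP / (TP + FP) * 100
= 45 / (45 + 5)
= 45 / 50
= 0.9
= 90.0%

90.0


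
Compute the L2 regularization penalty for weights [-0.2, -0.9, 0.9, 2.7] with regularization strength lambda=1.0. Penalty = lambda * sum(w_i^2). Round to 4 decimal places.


Squaring each weight:
(-0.2)^2 = 0.04
(-0.9)^2 = 0.81
0.9^2 = 0.81
2.7^2 = 7.29
Sum of squares = 8.95
Penalty = 1.0 * 8.95 = 8.9500

8.9500


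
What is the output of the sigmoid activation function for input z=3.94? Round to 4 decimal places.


sigmoid(z) = 1 / (1 + exp(-z))
exp(-(3.94)) = exp(-3.94) = 0.0194
1 + 0.0194 = 1.0194
1 / 1.0194 = 0.9809

0.9809


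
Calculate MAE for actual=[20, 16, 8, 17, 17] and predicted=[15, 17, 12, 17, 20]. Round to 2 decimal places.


Absolute errors: [5, 1, 4, 0, 3]
Sum of absolute errors = 13
MAE = 13 / 5 = 2.60

2.60


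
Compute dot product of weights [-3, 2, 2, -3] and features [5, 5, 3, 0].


Element-wise products:
-3 * 5 = -15
2 * 5 = 10
2 * 3 = 6
-3 * 0 = 0
Sum = -15 + 10 + 6 + 0
= 1

1


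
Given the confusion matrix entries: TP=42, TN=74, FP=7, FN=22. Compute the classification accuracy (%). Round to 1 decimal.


Accuracy = (TP + TN) / (TP + TN + FP + FN) * 100
= (42 + 74) / (42 + 74 + 7 + 22)
= 116 / 145
= 0.8
= 80.0%

80.0


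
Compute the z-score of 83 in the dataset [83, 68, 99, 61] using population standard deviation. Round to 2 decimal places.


Mean = (83 + 68 + 99 + 61) / 4 = 77.75
Variance = sum((x_i - mean)^2) / n = 213.6875
Std = sqrt(213.6875) = 14.6181
Z = (x - mean) / std
= (83 - 77.75) / 14.6181
= 5.25 / 14.6181
= 0.36

0.36


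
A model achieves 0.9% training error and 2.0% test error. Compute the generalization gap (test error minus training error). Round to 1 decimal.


Generalization gap = test_error - train_error
= 2.0 - 0.9
= 1.1%
A small gap suggests good generalization.

1.1


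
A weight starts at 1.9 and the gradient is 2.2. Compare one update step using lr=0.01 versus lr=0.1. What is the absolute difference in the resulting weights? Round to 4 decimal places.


With lr=0.01: w_new = 1.9 - 0.01 * 2.2 = 1.878
With lr=0.1: w_new = 1.9 - 0.1 * 2.2 = 1.68
Absolute difference = |1.878 - 1.68|
= 0.1980

0.1980


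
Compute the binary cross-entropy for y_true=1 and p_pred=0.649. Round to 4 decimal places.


For y=1: Loss = -log(p)
= -log(0.649)
= -(-0.4323)
= 0.4323

0.4323


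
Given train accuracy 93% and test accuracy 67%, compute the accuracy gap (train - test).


Gap = train_accuracy - test_accuracy
= 93 - 67
= 26%
This large gap strongly indicates overfitting.

26


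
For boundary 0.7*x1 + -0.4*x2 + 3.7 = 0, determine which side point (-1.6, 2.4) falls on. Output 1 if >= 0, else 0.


Compute 0.7 * -1.6 + -0.4 * 2.4 + 3.7
= -1.12 + -0.96 + 3.7
= 1.62
Since 1.62 >= 0, the point is on the positive side.

1


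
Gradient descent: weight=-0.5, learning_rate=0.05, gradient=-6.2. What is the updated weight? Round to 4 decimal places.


w_new = w_old - lr * gradient
= -0.5 - 0.05 * -6.2
= -0.5 - (-0.31)
= -0.1900

-0.1900


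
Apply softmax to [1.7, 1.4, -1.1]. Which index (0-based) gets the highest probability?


Softmax is a monotonic transformation, so it preserves the argmax.
We need to find the index of the maximum logit.
Index 0: 1.7
Index 1: 1.4
Index 2: -1.1
Maximum logit = 1.7 at index 0

0


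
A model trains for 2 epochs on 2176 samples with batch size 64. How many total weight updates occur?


Iterations per epoch = 2176 / 64 = 34
Total updates = iterations_per_epoch * epochs
= 34 * 2
= 68

68


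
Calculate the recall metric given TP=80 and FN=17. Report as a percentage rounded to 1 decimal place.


Recall = TP / (TP + FN) * 100
= 80 / (80 + 17)
= 80 / 97
= 0.8247
= 82.5%

82.5


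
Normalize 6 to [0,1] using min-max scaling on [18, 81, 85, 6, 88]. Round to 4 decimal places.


Min = 6, Max = 88
Range = 88 - 6 = 82
Scaled = (x - min) / (max - min)
= (6 - 6) / 82
= 0 / 82
= 0.0000

0.0000


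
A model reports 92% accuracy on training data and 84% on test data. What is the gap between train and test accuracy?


Gap = train_accuracy - test_accuracy
= 92 - 84
= 8%
This moderate gap may indicate mild overfitting.

8


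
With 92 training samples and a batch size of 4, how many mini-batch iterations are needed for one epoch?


Iterations per epoch = dataset_size / batch_size
= 92 / 4
= 23

23


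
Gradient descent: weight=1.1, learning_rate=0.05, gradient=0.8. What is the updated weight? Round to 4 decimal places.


w_new = w_old - lr * gradient
= 1.1 - 0.05 * 0.8
= 1.1 - (0.04)
= 1.0600

1.0600


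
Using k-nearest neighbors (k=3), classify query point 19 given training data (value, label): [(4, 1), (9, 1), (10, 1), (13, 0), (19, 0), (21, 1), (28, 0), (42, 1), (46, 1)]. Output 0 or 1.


Distances from query 19:
Point 19 (class 0): distance = 0
Point 21 (class 1): distance = 2
Point 13 (class 0): distance = 6
K=3 nearest neighbors: classes = [0, 1, 0]
Votes for class 1: 1 / 3
Majority vote => class 0

0
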